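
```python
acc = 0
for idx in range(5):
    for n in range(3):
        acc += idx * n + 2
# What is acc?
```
Trace:
  acc=0
  acc=2, idx=0, n=0
  acc=4, idx=0, n=1
  acc=6, idx=0, n=2
  acc=8, idx=1, n=0
  acc=11, idx=1, n=1
  acc=15, idx=1, n=2
  acc=17, idx=2, n=0
  acc=21, idx=2, n=1
  acc=27, idx=2, n=2
  acc=29, idx=3, n=0
  acc=34, idx=3, n=1
  acc=42, idx=3, n=2
  acc=44, idx=4, n=0
  acc=50, idx=4, n=1
  acc=60, idx=4, n=2

Final answer: 60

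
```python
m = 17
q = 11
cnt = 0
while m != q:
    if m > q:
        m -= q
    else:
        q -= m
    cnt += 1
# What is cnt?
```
Trace:
  m=17
  m=17, q=11
  m=17, q=11, cnt=0
  m=6, q=11, cnt=1
  m=6, q=5, cnt=2
  m=1, q=5, cnt=3
  m=1, q=4, cnt=4
  m=1, q=3, cnt=5
  m=1, q=2, cnt=6
  m=1, q=1, cnt=7

Final answer: 7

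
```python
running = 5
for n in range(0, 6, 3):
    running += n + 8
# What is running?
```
Trace:
  running=5
  running=13, n=0
  running=24, n=3

Final answer: 24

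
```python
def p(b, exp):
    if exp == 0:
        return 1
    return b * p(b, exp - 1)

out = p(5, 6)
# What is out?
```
Call trace:
p(b=5, exp=6)
  p(b=5, exp=5)
    p(b=5, exp=4)
      p(b=5, exp=3)
        p(b=5, exp=2)
          p(b=5, exp=1)
            p(b=5, exp=0)
            -> return 1
          -> return 5
        -> return 25
      -> return 125
    -> return 625
  -> return 3125
-> return 15625

Final answer: 15625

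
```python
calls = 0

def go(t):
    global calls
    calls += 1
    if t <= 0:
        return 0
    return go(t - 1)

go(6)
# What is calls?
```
Call trace:
go(t=6)
  go(t=5)
    go(t=4)
      go(t=3)
        go(t=2)
          go(t=1)
            go(t=0)
            -> return 0
          -> return 0
        -> return 0
      -> return 0
    -> return 0
  -> return 0
-> return 0

calls is incremented once per call. go is entered once for each t = 6, 5, 4, 3, 2, 1, 0 (the t <= 0 call returns without recursing), i.e. 6 + 1 calls.
calls = 7

Final answer: 7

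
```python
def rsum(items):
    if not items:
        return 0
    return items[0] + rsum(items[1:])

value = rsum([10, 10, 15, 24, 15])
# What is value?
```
Call trace:
rsum(items=[10, 10, 15, 24, 15])
  rsum(items=[10, 15, 24, 15])
    rsum(items=[15, 24, 15])
      rsum(items=[24, 15])
        rsum(items=[15])
          rsum(items=[])
          -> return 0
        -> return 15
      -> return 39
    -> return 54
  -> return 64
-> return 74

Final answer: 74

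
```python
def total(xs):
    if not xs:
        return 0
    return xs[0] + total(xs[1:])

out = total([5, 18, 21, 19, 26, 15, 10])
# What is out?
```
Call trace:
total(xs=[5, 18, 21, 19, 26, 15, 10])
  total(xs=[18, 21, 19, 26, 15, 10])
    total(xs=[21, 19, 26, 15, 10])
      total(xs=[19, 26, 15, 10])
        total(xs=[26, 15, 10])
          total(xs=[15, 10])
            total(xs=[10])
              total(xs=[])
              -> return 0
            -> return 10
          -> return 25
        -> return 51
      -> return 70
    -> return 91
  -> return 109
-> return 114

Final answer: 114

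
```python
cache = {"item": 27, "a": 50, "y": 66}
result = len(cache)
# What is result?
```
Trace:
  cache={'item': 27, 'a': 50, 'y': 66}
  cache={'item': 27, 'a': 50, 'y': 66}, result=3

Final answer: 3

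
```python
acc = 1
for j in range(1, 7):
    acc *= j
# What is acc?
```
Trace:
  acc=1
  acc=1, j=1
  acc=2, j=2
  acc=6, j=3
  acc=24, j=4
  acc=120, j=5
  acc=720, j=6

Final answer: 720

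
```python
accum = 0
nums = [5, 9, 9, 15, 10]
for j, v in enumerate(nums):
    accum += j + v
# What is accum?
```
Trace:
  accum=0
  accum=5, j=0, v=5
  accum=15, j=1, v=9
  accum=26, j=2, v=9
  accum=44, j=3, v=15
  accum=58, j=4, v=10

Final answer: 58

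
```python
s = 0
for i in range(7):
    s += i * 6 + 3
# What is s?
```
Trace:
  s=0
  s=3, i=0
  s=12, i=1
  s=27, i=2
  s=48, i=3
  s=75, i=4
  s=108, i=5
  s=147, i=6

Final answer: 147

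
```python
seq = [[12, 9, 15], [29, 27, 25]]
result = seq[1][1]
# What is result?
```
Trace:
  seq=[[12, 9, 15], [29, 27, 25]]
  seq=[[12, 9, 15], [29, 27, 25]], result=27

Final answer: 27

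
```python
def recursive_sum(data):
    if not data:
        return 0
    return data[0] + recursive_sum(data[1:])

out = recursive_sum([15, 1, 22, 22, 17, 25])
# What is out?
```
Call trace:
recursive_sum(data=[15, 1, 22, 22, 17, 25])
  recursive_sum(data=[1, 22, 22, 17, 25])
    recursive_sum(data=[22, 22, 17, 25])
      recursive_sum(data=[22, 17, 25])
        recursive_sum(data=[17, 25])
          recursive_sum(data=[25])
            recursive_sum(data=[])
            -> return 0
          -> return 25
        -> return 42
      -> return 64
    -> return 86
  -> return 87
-> return 102

Final answer: 102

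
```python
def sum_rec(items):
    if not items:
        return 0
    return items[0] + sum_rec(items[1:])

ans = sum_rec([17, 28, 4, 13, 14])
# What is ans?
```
Call trace:
sum_rec(items=[17, 28, 4, 13, 14])
  sum_rec(items=[28, 4, 13, 14])
    sum_rec(items=[4, 13, 14])
      sum_rec(items=[13, 14])
        sum_rec(items=[14])
          sum_rec(items=[])
          -> return 0
        -> return 14
      -> return 27
    -> return 31
  -> return 59
-> return 76

Final answer: 76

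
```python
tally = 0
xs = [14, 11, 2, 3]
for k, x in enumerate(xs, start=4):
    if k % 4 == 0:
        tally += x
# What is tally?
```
Trace:
  tally=0
  tally=14, k=4, x=14
  tally=14, k=5, x=11
  tally=14, k=6, x=2
  tally=14, k=7, x=3

Final answer: 14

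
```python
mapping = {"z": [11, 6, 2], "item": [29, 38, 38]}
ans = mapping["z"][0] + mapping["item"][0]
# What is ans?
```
Trace:
  mapping={'z': [11, 6, 2], 'item': [29, 38, 38]}
  mapping={'z': [11, 6, 2], 'item': [29, 38, 38]}, ans=40

Final answer: 40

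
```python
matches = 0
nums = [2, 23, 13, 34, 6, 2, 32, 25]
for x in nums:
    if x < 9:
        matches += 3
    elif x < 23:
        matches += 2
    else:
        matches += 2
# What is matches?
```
Trace:
  matches=0
  matches=3, x=2
  matches=5, x=23
  matches=7, x=13
  matches=9, x=34
  matches=12, x=6
  matches=15, x=2
  matches=17, x=32
  matches=19, x=25

Final answer: 19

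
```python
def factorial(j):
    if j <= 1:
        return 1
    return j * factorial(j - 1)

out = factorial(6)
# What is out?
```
Call trace:
factorial(j=6)
  factorial(j=5)
    factorial(j=4)
      factorial(j=3)
        factorial(j=2)
          factorial(j=1)
          -> return 1
        -> return 2
      -> return 6
    -> return 24
  -> return 120
-> return 720

Final answer: 720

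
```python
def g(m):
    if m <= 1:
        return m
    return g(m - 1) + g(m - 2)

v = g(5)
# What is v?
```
Call trace (a repeated sub-call is expanded the first time; later identical calls just restate its return value):
g(m=5)
  g(m=4)
    g(m=3)
      g(m=2)
        g(m=1)
        -> return 1
        g(m=0)
        -> return 0
      -> return 1
      g(m=1)
      -> return 1
    -> return 2
    g(m=2) -> return 1  (same call as traced above)
  -> return 3
  g(m=3) -> return 2  (same call as traced above)
-> return 5

Final answer: 5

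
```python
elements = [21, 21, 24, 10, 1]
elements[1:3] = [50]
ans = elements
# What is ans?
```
Trace:
  elements=[21, 21, 24, 10, 1]
  elements=[21, 50, 10, 1]
  elements=[21, 50, 10, 1], ans=[21, 50, 10, 1]

Final answer: [21, 50, 10, 1]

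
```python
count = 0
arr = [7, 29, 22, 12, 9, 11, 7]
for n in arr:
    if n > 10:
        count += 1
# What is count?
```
Trace:
  count=0
  count=0, n=7
  count=1, n=29
  count=2, n=22
  count=3, n=12
  count=3, n=9
  count=4, n=11
  count=4, n=7

Final answer: 4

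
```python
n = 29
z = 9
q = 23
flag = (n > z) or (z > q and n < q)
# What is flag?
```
Trace:
  n=29
  n=29, z=9
  n=29, z=9, q=23
  n=29, z=9, q=23, flag=True

Final answer: True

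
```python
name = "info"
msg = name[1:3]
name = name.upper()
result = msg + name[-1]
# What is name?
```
Trace:
  name='info'
  name='info', msg='nf'
  name='INFO', msg='nf'
  name='INFO', msg='nf', result='nfO'

Final answer: 'INFO'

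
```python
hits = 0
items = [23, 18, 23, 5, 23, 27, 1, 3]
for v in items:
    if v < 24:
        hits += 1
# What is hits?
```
Trace:
  hits=0
  hits=1, v=23
  hits=2, v=18
  hits=3, v=23
  hits=4, v=5
  hits=5, v=23
  hits=5, v=27
  hits=6, v=1
  hits=7, v=3

Final answer: 7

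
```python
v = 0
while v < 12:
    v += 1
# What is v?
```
Trace:
  v=0
  v=1
  v=2
  v=3
  v=4
  v=5
  v=6
  v=7
  v=8
  v=9
  v=10
  v=11
  v=12

Final answer: 12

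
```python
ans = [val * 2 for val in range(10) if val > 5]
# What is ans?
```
Trace:
  val=0
  val=1
  val=2
  val=3
  val=4
  val=5
  val=6
  val=7
  val=8
  val=9
  ans=[12, 14, 16, 18]

Final answer: [12, 14, 16, 18]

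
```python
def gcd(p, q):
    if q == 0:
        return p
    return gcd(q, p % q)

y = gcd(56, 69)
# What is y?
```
Call trace:
gcd(p=56, q=69)
  gcd(p=69, q=56)
    gcd(p=56, q=13)
      gcd(p=13, q=4)
        gcd(p=4, q=1)
          gcd(p=1, q=0)
          -> return 1
        -> return 1
      -> return 1
    -> return 1
  -> return 1
-> return 1

Final answer: 1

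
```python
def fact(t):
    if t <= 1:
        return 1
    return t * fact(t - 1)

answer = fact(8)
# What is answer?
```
Call trace:
fact(t=8)
  fact(t=7)
    fact(t=6)
      fact(t=5)
        fact(t=4)
          fact(t=3)
            fact(t=2)
              fact(t=1)
              -> return 1
            -> return 2
          -> return 6
        -> return 24
      -> return 120
    -> return 720
  -> return 5040
-> return 40320

Final answer: 40320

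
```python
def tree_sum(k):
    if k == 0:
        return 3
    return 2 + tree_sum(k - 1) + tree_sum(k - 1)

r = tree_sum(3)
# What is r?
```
Call trace (a repeated sub-call is expanded the first time; later identical calls just restate its return value):
tree_sum(k=3)
  tree_sum(k=2)
    tree_sum(k=1)
      tree_sum(k=0)
      -> return 3
      tree_sum(k=0)
      -> return 3
    -> return 8
    tree_sum(k=1) -> return 8  (same call as traced above)
  -> return 18
  tree_sum(k=2) -> return 18  (same call as traced above)
-> return 38

Final answer: 38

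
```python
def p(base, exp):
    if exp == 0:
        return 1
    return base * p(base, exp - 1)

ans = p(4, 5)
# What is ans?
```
Call trace:
p(base=4, exp=5)
  p(base=4, exp=4)
    p(base=4, exp=3)
      p(base=4, exp=2)
        p(base=4, exp=1)
          p(base=4, exp=0)
          -> return 1
        -> return 4
      -> return 16
    -> return 64
  -> return 256
-> return 1024

Final answer: 1024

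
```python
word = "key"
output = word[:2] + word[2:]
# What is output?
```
Trace:
  word='key'
  word='key', output='key'

Final answer: 'key'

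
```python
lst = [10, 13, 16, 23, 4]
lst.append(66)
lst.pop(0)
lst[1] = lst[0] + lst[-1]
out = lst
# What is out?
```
Trace:
  lst=[10, 13, 16, 23, 4]
  lst=[10, 13, 16, 23, 4, 66]
  lst=[13, 16, 23, 4, 66]
  lst=[13, 79, 23, 4, 66]
  lst=[13, 79, 23, 4, 66], out=[13, 79, 23, 4, 66]

Final answer: [13, 79, 23, 4, 66]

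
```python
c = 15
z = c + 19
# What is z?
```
Trace:
  c=15
  c=15, z=34

Final answer: 34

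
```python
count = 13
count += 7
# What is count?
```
Trace:
  count=13
  count=20

Final answer: 20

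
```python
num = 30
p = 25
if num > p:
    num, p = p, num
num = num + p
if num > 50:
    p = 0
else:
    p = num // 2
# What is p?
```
Trace:
  num=30
  num=30, p=25
  num=25, p=30
  num=55, p=30
  num=55, p=0

Final answer: 0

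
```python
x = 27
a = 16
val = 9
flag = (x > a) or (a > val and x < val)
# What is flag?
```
Trace:
  x=27
  x=27, a=16
  x=27, a=16, val=9
  x=27, a=16, val=9, flag=True

Final answer: True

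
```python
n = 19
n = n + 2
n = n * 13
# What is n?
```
Trace:
  n=19
  n=21
  n=273

Final answer: 273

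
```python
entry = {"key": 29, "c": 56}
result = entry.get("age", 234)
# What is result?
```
Trace:
  entry={'key': 29, 'c': 56}
  entry={'key': 29, 'c': 56}, result=234

Final answer: 234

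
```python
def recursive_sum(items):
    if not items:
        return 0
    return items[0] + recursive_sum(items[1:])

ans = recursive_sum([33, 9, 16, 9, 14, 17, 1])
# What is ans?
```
Call trace:
recursive_sum(items=[33, 9, 16, 9, 14, 17, 1])
  recursive_sum(items=[9, 16, 9, 14, 17, 1])
    recursive_sum(items=[16, 9, 14, 17, 1])
      recursive_sum(items=[9, 14, 17, 1])
        recursive_sum(items=[14, 17, 1])
          recursive_sum(items=[17, 1])
            recursive_sum(items=[1])
              recursive_sum(items=[])
              -> return 0
            -> return 1
          -> return 18
        -> return 32
      -> return 41
    -> return 57
  -> return 66
-> return 99

Final answer: 99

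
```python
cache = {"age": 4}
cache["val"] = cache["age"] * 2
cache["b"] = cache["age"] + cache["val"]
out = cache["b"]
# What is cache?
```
Trace:
  cache={'age': 4}
  cache={'age': 4, 'val': 8}
  cache={'age': 4, 'val': 8, 'b': 12}
  cache={'age': 4, 'val': 8, 'b': 12}, out=12

Final answer: {'age': 4, 'val': 8, 'b': 12}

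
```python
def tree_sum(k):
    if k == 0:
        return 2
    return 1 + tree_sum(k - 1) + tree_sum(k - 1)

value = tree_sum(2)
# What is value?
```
Call trace (a repeated sub-call is expanded the first time; later identical calls just restate its return value):
tree_sum(k=2)
  tree_sum(k=1)
    tree_sum(k=0)
    -> return 2
    tree_sum(k=0)
    -> return 2
  -> return 5
  tree_sum(k=1) -> return 5  (same call as traced above)
-> return 11

Final answer: 11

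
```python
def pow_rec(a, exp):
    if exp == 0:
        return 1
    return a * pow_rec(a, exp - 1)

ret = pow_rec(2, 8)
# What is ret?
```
Call trace:
pow_rec(a=2, exp=8)
  pow_rec(a=2, exp=7)
    pow_rec(a=2, exp=6)
      pow_rec(a=2, exp=5)
        pow_rec(a=2, exp=4)
          pow_rec(a=2, exp=3)
            pow_rec(a=2, exp=2)
              pow_rec(a=2, exp=1)
                pow_rec(a=2, exp=0)
                -> return 1
              -> return 2
            -> return 4
          -> return 8
        -> return 16
      -> return 32
    -> return 64
  -> return 128
-> return 256

Final answer: 256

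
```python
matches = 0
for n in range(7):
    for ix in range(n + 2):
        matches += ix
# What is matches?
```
Trace:
  matches=0
  matches=0, n=0, ix=0
  matches=1, n=0, ix=1
  matches=1, n=1, ix=0
  matches=2, n=1, ix=1
  matches=4, n=1, ix=2
  matches=4, n=2, ix=0
  matches=5, n=2, ix=1
  matches=7, n=2, ix=2
  matches=10, n=2, ix=3
  matches=10, n=3, ix=0
  matches=11, n=3, ix=1
  matches=13, n=3, ix=2
  matches=16, n=3, ix=3
  matches=20, n=3, ix=4
  matches=20, n=4, ix=0
  matches=21, n=4, ix=1
  matches=23, n=4, ix=2
  matches=26, n=4, ix=3
  matches=30, n=4, ix=4
  matches=35, n=4, ix=5
  matches=35, n=5, ix=0
  matches=36, n=5, ix=1
  matches=38, n=5, ix=2
  matches=41, n=5, ix=3
  matches=45, n=5, ix=4
  matches=50, n=5, ix=5
  matches=56, n=5, ix=6
  matches=56, n=6, ix=0
  matches=57, n=6, ix=1
  matches=59, n=6, ix=2
  matches=62, n=6, ix=3
  matches=66, n=6, ix=4
  matches=71, n=6, ix=5
  matches=77, n=6, ix=6
  matches=84, n=6, ix=7

Final answer: 84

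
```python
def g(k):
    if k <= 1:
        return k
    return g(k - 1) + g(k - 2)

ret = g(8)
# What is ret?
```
Call trace (a repeated sub-call is expanded the first time; later identical calls just restate its return value):
g(k=8)
  g(k=7)
    g(k=6)
      g(k=5)
        g(k=4)
          g(k=3)
            g(k=2)
              g(k=1)
              -> return 1
              g(k=0)
              -> return 0
            -> return 1
            g(k=1)
            -> return 1
          -> return 2
          g(k=2) -> return 1  (same call as traced above)
        -> return 3
        g(k=3) -> return 2  (same call as traced above)
      -> return 5
      g(k=4) -> return 3  (same call as traced above)
    -> return 8
    g(k=5) -> return 5  (same call as traced above)
  -> return 13
  g(k=6) -> return 8  (same call as traced above)
-> return 21

Final answer: 21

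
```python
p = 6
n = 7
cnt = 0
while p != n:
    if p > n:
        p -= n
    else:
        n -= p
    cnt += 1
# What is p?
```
Trace:
  p=6
  p=6, n=7
  p=6, n=7, cnt=0
  p=6, n=1, cnt=1
  p=5, n=1, cnt=2
  p=4, n=1, cnt=3
  p=3, n=1, cnt=4
  p=2, n=1, cnt=5
  p=1, n=1, cnt=6

Final answer: 1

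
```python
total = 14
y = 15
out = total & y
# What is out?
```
Trace:
  total=14
  total=14, y=15
  total=14, y=15, out=14

Final answer: 14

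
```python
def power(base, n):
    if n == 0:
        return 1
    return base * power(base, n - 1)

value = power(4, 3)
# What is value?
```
Call trace:
power(base=4, n=3)
  power(base=4, n=2)
    power(base=4, n=1)
      power(base=4, n=0)
      -> return 1
    -> return 4
  -> return 16
-> return 64

Final answer: 64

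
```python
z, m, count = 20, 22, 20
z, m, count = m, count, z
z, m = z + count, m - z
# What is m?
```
Trace:
  z=20, m=22, count=20
  z=22, m=20, count=20
  z=42, m=-2, count=20

Final answer: -2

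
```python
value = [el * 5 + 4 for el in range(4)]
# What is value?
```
Trace:
  el=0
  el=1
  el=2
  el=3
  value=[4, 9, 14, 19]

Final answer: [4, 9, 14, 19]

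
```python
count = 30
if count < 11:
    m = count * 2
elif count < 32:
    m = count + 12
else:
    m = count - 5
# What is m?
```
Trace:
  count=30
  count=30, m=42

Final answer: 42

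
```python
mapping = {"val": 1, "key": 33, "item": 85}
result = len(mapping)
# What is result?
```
Trace:
  mapping={'val': 1, 'key': 33, 'item': 85}
  mapping={'val': 1, 'key': 33, 'item': 85}, result=3

Final answer: 3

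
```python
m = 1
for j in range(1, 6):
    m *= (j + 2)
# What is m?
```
Trace:
  m=1
  m=3, j=1
  m=12, j=2
  m=60, j=3
  m=360, j=4
  m=2520, j=5

Final answer: 2520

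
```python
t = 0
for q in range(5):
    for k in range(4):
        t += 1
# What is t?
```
Trace:
  t=0
  t=1, q=0, k=0
  t=2, q=0, k=1
  t=3, q=0, k=2
  t=4, q=0, k=3
  t=5, q=1, k=0
  t=6, q=1, k=1
  t=7, q=1, k=2
  t=8, q=1, k=3
  t=9, q=2, k=0
  t=10, q=2, k=1
  t=11, q=2, k=2
  t=12, q=2, k=3
  t=13, q=3, k=0
  t=14, q=3, k=1
  t=15, q=3, k=2
  t=16, q=3, k=3
  t=17, q=4, k=0
  t=18, q=4, k=1
  t=19, q=4, k=2
  t=20, q=4, k=3

Final answer: 20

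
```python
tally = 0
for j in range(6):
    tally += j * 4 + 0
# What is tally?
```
Trace:
  tally=0
  tally=0, j=0
  tally=4, j=1
  tally=12, j=2
  tally=24, j=3
  tally=40, j=4
  tally=60, j=5

Final answer: 60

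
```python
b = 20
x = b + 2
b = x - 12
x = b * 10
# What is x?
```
Trace:
  b=20
  b=20, x=22
  b=10, x=22
  b=10, x=100

Final answer: 100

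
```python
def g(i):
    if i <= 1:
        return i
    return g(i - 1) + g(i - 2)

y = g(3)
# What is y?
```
Call trace:
g(i=3)
  g(i=2)
    g(i=1)
    -> return 1
    g(i=0)
    -> return 0
  -> return 1
  g(i=1)
  -> return 1
-> return 2

Final answer: 2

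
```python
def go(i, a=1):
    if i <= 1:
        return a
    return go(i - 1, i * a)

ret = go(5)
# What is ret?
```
Call trace:
go(i=5, a=1)
  go(i=4, a=5)
    go(i=3, a=20)
      go(i=2, a=60)
        go(i=1, a=120)
        -> return 120
      -> return 120
    -> return 120
  -> return 120
-> return 120

Final answer: 120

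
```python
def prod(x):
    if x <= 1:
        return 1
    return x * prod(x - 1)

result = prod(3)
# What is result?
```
Call trace:
prod(x=3)
  prod(x=2)
    prod(x=1)
    -> return 1
  -> return 2
-> return 6

Final answer: 6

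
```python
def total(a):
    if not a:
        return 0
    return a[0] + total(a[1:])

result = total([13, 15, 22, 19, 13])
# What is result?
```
Call trace:
total(a=[13, 15, 22, 19, 13])
  total(a=[15, 22, 19, 13])
    total(a=[22, 19, 13])
      total(a=[19, 13])
        total(a=[13])
          total(a=[])
          -> return 0
        -> return 13
      -> return 32
    -> return 54
  -> return 69
-> return 82

Final answer: 82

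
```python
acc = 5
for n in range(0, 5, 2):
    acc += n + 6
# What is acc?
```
Trace:
  acc=5
  acc=11, n=0
  acc=19, n=2
  acc=29, n=4

Final answer: 29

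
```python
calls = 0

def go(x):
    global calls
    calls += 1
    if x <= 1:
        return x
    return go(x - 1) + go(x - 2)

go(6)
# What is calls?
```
Call trace (a repeated sub-call is expanded the first time; later identical calls just restate its return value):
go(x=6)
  go(x=5)
    go(x=4)
      go(x=3)
        go(x=2)
          go(x=1)
          -> return 1
          go(x=0)
          -> return 0
        -> return 1
        go(x=1)
        -> return 1
      -> return 2
      go(x=2) -> return 1  (same call as traced above)
    -> return 3
    go(x=3) -> return 2  (same call as traced above)
  -> return 5
  go(x=4) -> return 3  (same call as traced above)
-> return 8

calls is incremented once per call, so count the calls in each subtree. Let C(x) = number of calls made by go(x).
C(0) = C(1) = 1 (base case, no recursion); C(x) = 1 + C(x - 1) + C(x - 2) otherwise.
C(2) = 1 + C(1) + C(0) = 1 + 1 + 1 = 3
C(3) = 1 + C(2) + C(1) = 1 + 3 + 1 = 5
C(4) = 1 + C(3) + C(2) = 1 + 5 + 3 = 9
C(5) = 1 + C(4) + C(3) = 1 + 9 + 5 = 15
C(6) = 1 + C(5) + C(4) = 1 + 15 + 9 = 25
calls = C(6) = 25

Final answer: 25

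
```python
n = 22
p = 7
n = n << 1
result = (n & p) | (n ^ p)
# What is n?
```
Trace:
  n=22
  n=22, p=7
  n=44, p=7
  n=44, p=7, result=47

Final answer: 44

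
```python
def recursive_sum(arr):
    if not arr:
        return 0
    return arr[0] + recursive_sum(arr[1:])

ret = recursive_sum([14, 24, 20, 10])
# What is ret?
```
Call trace:
recursive_sum(arr=[14, 24, 20, 10])
  recursive_sum(arr=[24, 20, 10])
    recursive_sum(arr=[20, 10])
      recursive_sum(arr=[10])
        recursive_sum(arr=[])
        -> return 0
      -> return 10
    -> return 30
  -> return 54
-> return 68

Final answer: 68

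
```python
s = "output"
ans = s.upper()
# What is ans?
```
Trace:
  s='output'
  s='output', ans='OUTPUT'

Final answer: 'OUTPUT'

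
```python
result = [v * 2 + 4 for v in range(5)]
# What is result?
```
Trace:
  v=0
  v=1
  v=2
  v=3
  v=4
  result=[4, 6, 8, 10, 12]

Final answer: [4, 6, 8, 10, 12]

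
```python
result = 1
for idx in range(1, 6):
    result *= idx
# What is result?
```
Trace:
  result=1
  result=1, idx=1
  result=2, idx=2
  result=6, idx=3
  result=24, idx=4
  result=120, idx=5

Final answer: 120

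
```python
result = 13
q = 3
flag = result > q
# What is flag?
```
Trace:
  result=13
  result=13, q=3
  result=13, q=3, flag=True

Final answer: True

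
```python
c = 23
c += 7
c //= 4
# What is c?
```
Trace:
  c=23
  c=30
  c=7

Final answer: 7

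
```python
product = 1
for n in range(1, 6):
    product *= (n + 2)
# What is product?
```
Trace:
  product=1
  product=3, n=1
  product=12, n=2
  product=60, n=3
  product=360, n=4
  product=2520, n=5

Final answer: 2520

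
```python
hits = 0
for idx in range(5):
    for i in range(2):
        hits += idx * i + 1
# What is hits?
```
Trace:
  hits=0
  hits=1, idx=0, i=0
  hits=2, idx=0, i=1
  hits=3, idx=1, i=0
  hits=5, idx=1, i=1
  hits=6, idx=2, i=0
  hits=9, idx=2, i=1
  hits=10, idx=3, i=0
  hits=14, idx=3, i=1
  hits=15, idx=4, i=0
  hits=20, idx=4, i=1

Final answer: 20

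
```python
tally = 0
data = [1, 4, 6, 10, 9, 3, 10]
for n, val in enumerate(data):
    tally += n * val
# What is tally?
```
Trace:
  tally=0
  tally=0, n=0, val=1
  tally=4, n=1, val=4
  tally=16, n=2, val=6
  tally=46, n=3, val=10
  tally=82, n=4, val=9
  tally=97, n=5, val=3
  tally=157, n=6, val=10

Final answer: 157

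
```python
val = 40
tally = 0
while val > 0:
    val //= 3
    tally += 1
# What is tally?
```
Trace:
  val=40
  val=40, tally=0
  val=13, tally=1
  val=4, tally=2
  val=1, tally=3
  val=0, tally=4

Final answer: 4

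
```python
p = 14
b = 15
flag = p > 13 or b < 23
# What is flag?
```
Trace:
  p=14
  p=14, b=15
  p=14, b=15, flag=True

Final answer: True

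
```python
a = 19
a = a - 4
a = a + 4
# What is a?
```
Trace:
  a=19
  a=15
  a=19

Final answer: 19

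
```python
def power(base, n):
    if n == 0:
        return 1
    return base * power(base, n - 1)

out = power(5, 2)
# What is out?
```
Call trace:
power(base=5, n=2)
  power(base=5, n=1)
    power(base=5, n=0)
    -> return 1
  -> return 5
-> return 25

Final answer: 25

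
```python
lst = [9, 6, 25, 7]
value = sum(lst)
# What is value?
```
Trace:
  lst=[9, 6, 25, 7]
  lst=[9, 6, 25, 7], value=47

Final answer: 47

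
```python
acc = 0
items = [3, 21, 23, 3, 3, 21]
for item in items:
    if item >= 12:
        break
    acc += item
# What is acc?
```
Trace:
  acc=0
  acc=3, item=3
  acc=3, item=21

Final answer: 3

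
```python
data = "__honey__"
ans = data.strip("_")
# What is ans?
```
Trace:
  data='__honey__'
  data='__honey__', ans='honey'

Final answer: 'honey'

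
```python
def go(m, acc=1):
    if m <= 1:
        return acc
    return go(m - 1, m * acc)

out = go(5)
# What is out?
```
Call trace:
go(m=5, acc=1)
  go(m=4, acc=5)
    go(m=3, acc=20)
      go(m=2, acc=60)
        go(m=1, acc=120)
        -> return 120
      -> return 120
    -> return 120
  -> return 120
-> return 120

Final answer: 120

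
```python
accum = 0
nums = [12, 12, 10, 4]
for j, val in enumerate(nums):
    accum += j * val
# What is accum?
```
Trace:
  accum=0
  accum=0, j=0, val=12
  accum=12, j=1, val=12
  accum=32, j=2, val=10
  accum=44, j=3, val=4

Final answer: 44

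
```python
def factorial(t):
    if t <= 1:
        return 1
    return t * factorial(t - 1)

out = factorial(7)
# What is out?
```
Call trace:
factorial(t=7)
  factorial(t=6)
    factorial(t=5)
      factorial(t=4)
        factorial(t=3)
          factorial(t=2)
            factorial(t=1)
            -> return 1
          -> return 2
        -> return 6
      -> return 24
    -> return 120
  -> return 720
-> return 5040

Final answer: 5040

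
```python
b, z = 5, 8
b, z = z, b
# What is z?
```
Trace:
  b=5, z=8
  b=8, z=5

Final answer: 5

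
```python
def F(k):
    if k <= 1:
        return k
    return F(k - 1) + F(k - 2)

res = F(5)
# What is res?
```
Call trace (a repeated sub-call is expanded the first time; later identical calls just restate its return value):
F(k=5)
  F(k=4)
    F(k=3)
      F(k=2)
        F(k=1)
        -> return 1
        F(k=0)
        -> return 0
      -> return 1
      F(k=1)
      -> return 1
    -> return 2
    F(k=2) -> return 1  (same call as traced above)
  -> return 3
  F(k=3) -> return 2  (same call as traced above)
-> return 5

Final answer: 5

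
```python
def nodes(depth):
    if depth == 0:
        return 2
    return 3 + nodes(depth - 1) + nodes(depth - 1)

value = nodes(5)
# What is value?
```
Call trace (a repeated sub-call is expanded the first time; later identical calls just restate its return value):
nodes(depth=5)
  nodes(depth=4)
    nodes(depth=3)
      nodes(depth=2)
        nodes(depth=1)
          nodes(depth=0)
          -> return 2
          nodes(depth=0)
          -> return 2
        -> return 7
        nodes(depth=1) -> return 7  (same call as traced above)
      -> return 17
      nodes(depth=2) -> return 17  (same call as traced above)
    -> return 37
    nodes(depth=3) -> return 37  (same call as traced above)
  -> return 77
  nodes(depth=4) -> return 77  (same call as traced above)
-> return 157

Final answer: 157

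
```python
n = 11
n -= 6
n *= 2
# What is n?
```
Trace:
  n=11
  n=5
  n=10

Final answer: 10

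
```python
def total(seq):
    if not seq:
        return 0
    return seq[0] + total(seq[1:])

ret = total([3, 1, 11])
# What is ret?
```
Call trace:
total(seq=[3, 1, 11])
  total(seq=[1, 11])
    total(seq=[11])
      total(seq=[])
      -> return 0
    -> return 11
  -> return 12
-> return 15

Final answer: 15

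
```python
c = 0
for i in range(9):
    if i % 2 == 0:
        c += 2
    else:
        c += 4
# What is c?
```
Trace:
  c=0
  c=2, i=0
  c=6, i=1
  c=8, i=2
  c=12, i=3
  c=14, i=4
  c=18, i=5
  c=20, i=6
  c=24, i=7
  c=26, i=8

Final answer: 26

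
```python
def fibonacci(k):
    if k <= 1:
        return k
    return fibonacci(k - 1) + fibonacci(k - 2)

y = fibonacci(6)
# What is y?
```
Call trace (a repeated sub-call is expanded the first time; later identical calls just restate its return value):
fibonacci(k=6)
  fibonacci(k=5)
    fibonacci(k=4)
      fibonacci(k=3)
        fibonacci(k=2)
          fibonacci(k=1)
          -> return 1
          fibonacci(k=0)
          -> return 0
        -> return 1
        fibonacci(k=1)
        -> return 1
      -> return 2
      fibonacci(k=2) -> return 1  (same call as traced above)
    -> return 3
    fibonacci(k=3) -> return 2  (same call as traced above)
  -> return 5
  fibonacci(k=4) -> return 3  (same call as traced above)
-> return 8

Final answer: 8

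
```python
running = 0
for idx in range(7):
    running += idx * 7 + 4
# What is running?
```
Trace:
  running=0
  running=4, idx=0
  running=15, idx=1
  running=33, idx=2
  running=58, idx=3
  running=90, idx=4
  running=129, idx=5
  running=175, idx=6

Final answer: 175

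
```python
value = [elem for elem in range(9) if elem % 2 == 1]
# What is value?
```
Trace:
  elem=0
  elem=1
  elem=2
  elem=3
  elem=4
  elem=5
  elem=6
  elem=7
  elem=8
  value=[1, 3, 5, 7]

Final answer: [1, 3, 5, 7]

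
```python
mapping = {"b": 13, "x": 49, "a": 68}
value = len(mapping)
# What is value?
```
Trace:
  mapping={'b': 13, 'x': 49, 'a': 68}
  mapping={'b': 13, 'x': 49, 'a': 68}, value=3

Final answer: 3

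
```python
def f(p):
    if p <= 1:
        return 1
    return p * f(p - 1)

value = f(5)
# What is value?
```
Call trace:
f(p=5)
  f(p=4)
    f(p=3)
      f(p=2)
        f(p=1)
        -> return 1
      -> return 2
    -> return 6
  -> return 24
-> return 120

Final answer: 120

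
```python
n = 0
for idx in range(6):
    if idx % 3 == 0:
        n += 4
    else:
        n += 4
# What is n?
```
Trace:
  n=0
  n=4, idx=0
  n=8, idx=1
  n=12, idx=2
  n=16, idx=3
  n=20, idx=4
  n=24, idx=5

Final answer: 24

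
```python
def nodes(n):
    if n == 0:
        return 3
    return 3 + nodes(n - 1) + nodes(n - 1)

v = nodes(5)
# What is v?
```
Call trace (a repeated sub-call is expanded the first time; later identical calls just restate its return value):
nodes(n=5)
  nodes(n=4)
    nodes(n=3)
      nodes(n=2)
        nodes(n=1)
          nodes(n=0)
          -> return 3
          nodes(n=0)
          -> return 3
        -> return 9
        nodes(n=1) -> return 9  (same call as traced above)
      -> return 21
      nodes(n=2) -> return 21  (same call as traced above)
    -> return 45
    nodes(n=3) -> return 45  (same call as traced above)
  -> return 93
  nodes(n=4) -> return 93  (same call as traced above)
-> return 189

Final answer: 189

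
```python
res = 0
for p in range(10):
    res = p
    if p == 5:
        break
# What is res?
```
Trace:
  res=0
  res=0, p=0
  res=1, p=1
  res=2, p=2
  res=3, p=3
  res=4, p=4
  res=5, p=5

Final answer: 5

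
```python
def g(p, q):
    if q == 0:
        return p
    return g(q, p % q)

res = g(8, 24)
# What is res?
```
Call trace:
g(p=8, q=24)
  g(p=24, q=8)
    g(p=8, q=0)
    -> return 8
  -> return 8
-> return 8

Final answer: 8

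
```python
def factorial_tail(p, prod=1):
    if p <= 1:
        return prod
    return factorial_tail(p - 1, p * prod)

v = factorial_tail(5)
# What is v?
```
Call trace:
factorial_tail(p=5, prod=1)
  factorial_tail(p=4, prod=5)
    factorial_tail(p=3, prod=20)
      factorial_tail(p=2, prod=60)
        factorial_tail(p=1, prod=120)
        -> return 120
      -> return 120
    -> return 120
  -> return 120
-> return 120

Final answer: 120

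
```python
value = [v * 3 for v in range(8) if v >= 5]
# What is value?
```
Trace:
  v=0
  v=1
  v=2
  v=3
  v=4
  v=5
  v=6
  v=7
  value=[15, 18, 21]

Final answer: [15, 18, 21]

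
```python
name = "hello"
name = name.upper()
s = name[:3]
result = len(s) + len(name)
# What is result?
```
Trace:
  name='hello'
  name='HELLO'
  name='HELLO', s='HEL'
  name='HELLO', s='HEL', result=8

Final answer: 8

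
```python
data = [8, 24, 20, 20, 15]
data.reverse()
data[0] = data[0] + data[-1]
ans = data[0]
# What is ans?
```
Trace:
  data=[8, 24, 20, 20, 15]
  data=[15, 20, 20, 24, 8]
  data=[23, 20, 20, 24, 8]
  data=[23, 20, 20, 24, 8], ans=23

Final answer: 23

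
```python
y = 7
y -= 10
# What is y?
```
Trace:
  y=7
  y=-3

Final answer: -3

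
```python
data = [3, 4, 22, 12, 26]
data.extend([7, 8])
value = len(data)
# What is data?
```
Trace:
  data=[3, 4, 22, 12, 26]
  data=[3, 4, 22, 12, 26, 7, 8]
  data=[3, 4, 22, 12, 26, 7, 8], value=7

Final answer: [3, 4, 22, 12, 26, 7, 8]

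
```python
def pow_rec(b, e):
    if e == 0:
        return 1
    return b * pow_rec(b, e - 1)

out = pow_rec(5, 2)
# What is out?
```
Call trace:
pow_rec(b=5, e=2)
  pow_rec(b=5, e=1)
    pow_rec(b=5, e=0)
    -> return 1
  -> return 5
-> return 25

Final answer: 25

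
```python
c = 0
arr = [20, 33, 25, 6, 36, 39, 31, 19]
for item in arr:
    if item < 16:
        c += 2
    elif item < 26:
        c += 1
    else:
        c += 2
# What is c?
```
Trace:
  c=0
  c=1, item=20
  c=3, item=33
  c=4, item=25
  c=6, item=6
  c=8, item=36
  c=10, item=39
  c=12, item=31
  c=13, item=19

Final answer: 13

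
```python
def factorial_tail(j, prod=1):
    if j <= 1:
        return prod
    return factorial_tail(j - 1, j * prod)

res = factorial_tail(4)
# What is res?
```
Call trace:
factorial_tail(j=4, prod=1)
  factorial_tail(j=3, prod=4)
    factorial_tail(j=2, prod=12)
      factorial_tail(j=1, prod=24)
      -> return 24
    -> return 24
  -> return 24
-> return 24

Final answer: 24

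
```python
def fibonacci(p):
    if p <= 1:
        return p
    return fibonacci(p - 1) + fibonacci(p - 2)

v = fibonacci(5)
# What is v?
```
Call trace (a repeated sub-call is expanded the first time; later identical calls just restate its return value):
fibonacci(p=5)
  fibonacci(p=4)
    fibonacci(p=3)
      fibonacci(p=2)
        fibonacci(p=1)
        -> return 1
        fibonacci(p=0)
        -> return 0
      -> return 1
      fibonacci(p=1)
      -> return 1
    -> return 2
    fibonacci(p=2) -> return 1  (same call as traced above)
  -> return 3
  fibonacci(p=3) -> return 2  (same call as traced above)
-> return 5

Final answer: 5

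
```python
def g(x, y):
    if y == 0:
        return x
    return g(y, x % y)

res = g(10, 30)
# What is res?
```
Call trace:
g(x=10, y=30)
  g(x=30, y=10)
    g(x=10, y=0)
    -> return 10
  -> return 10
-> return 10

Final answer: 10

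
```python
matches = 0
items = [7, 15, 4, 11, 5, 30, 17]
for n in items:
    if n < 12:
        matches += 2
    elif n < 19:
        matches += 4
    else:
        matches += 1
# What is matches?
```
Trace:
  matches=0
  matches=2, n=7
  matches=6, n=15
  matches=8, n=4
  matches=10, n=11
  matches=12, n=5
  matches=13, n=30
  matches=17, n=17

Final answer: 17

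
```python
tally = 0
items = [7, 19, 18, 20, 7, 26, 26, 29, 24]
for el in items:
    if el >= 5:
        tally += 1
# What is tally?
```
Trace:
  tally=0
  tally=1, el=7
  tally=2, el=19
  tally=3, el=18
  tally=4, el=20
  tally=5, el=7
  tally=6, el=26
  tally=7, el=26
  tally=8, el=29
  tally=9, el=24

Final answer: 9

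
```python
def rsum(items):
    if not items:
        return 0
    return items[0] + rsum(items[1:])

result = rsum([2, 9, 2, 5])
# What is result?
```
Call trace:
rsum(items=[2, 9, 2, 5])
  rsum(items=[9, 2, 5])
    rsum(items=[2, 5])
      rsum(items=[5])
        rsum(items=[])
        -> return 0
      -> return 5
    -> return 7
  -> return 16
-> return 18

Final answer: 18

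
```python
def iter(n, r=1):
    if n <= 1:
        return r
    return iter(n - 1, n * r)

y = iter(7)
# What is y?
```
Call trace:
iter(n=7, r=1)
  iter(n=6, r=7)
    iter(n=5, r=42)
      iter(n=4, r=210)
        iter(n=3, r=840)
          iter(n=2, r=2520)
            iter(n=1, r=5040)
            -> return 5040
          -> return 5040
        -> return 5040
      -> return 5040
    -> return 5040
  -> return 5040
-> return 5040

Final answer: 5040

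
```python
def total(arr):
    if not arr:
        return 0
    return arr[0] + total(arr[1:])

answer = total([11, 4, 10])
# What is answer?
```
Call trace:
total(arr=[11, 4, 10])
  total(arr=[4, 10])
    total(arr=[10])
      total(arr=[])
      -> return 0
    -> return 10
  -> return 14
-> return 25

Final answer: 25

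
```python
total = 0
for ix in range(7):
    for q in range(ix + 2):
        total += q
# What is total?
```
Trace:
  total=0
  total=0, ix=0, q=0
  total=1, ix=0, q=1
  total=1, ix=1, q=0
  total=2, ix=1, q=1
  total=4, ix=1, q=2
  total=4, ix=2, q=0
  total=5, ix=2, q=1
  total=7, ix=2, q=2
  total=10, ix=2, q=3
  total=10, ix=3, q=0
  total=11, ix=3, q=1
  total=13, ix=3, q=2
  total=16, ix=3, q=3
  total=20, ix=3, q=4
  total=20, ix=4, q=0
  total=21, ix=4, q=1
  total=23, ix=4, q=2
  total=26, ix=4, q=3
  total=30, ix=4, q=4
  total=35, ix=4, q=5
  total=35, ix=5, q=0
  total=36, ix=5, q=1
  total=38, ix=5, q=2
  total=41, ix=5, q=3
  total=45, ix=5, q=4
  total=50, ix=5, q=5
  total=56, ix=5, q=6
  total=56, ix=6, q=0
  total=57, ix=6, q=1
  total=59, ix=6, q=2
  total=62, ix=6, q=3
  total=66, ix=6, q=4
  total=71, ix=6, q=5
  total=77, ix=6, q=6
  total=84, ix=6, q=7

Final answer: 84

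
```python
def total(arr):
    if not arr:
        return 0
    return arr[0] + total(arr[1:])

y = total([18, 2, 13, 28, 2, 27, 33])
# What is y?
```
Call trace:
total(arr=[18, 2, 13, 28, 2, 27, 33])
  total(arr=[2, 13, 28, 2, 27, 33])
    total(arr=[13, 28, 2, 27, 33])
      total(arr=[28, 2, 27, 33])
        total(arr=[2, 27, 33])
          total(arr=[27, 33])
            total(arr=[33])
              total(arr=[])
              -> return 0
            -> return 33
          -> return 60
        -> return 62
      -> return 90
    -> return 103
  -> return 105
-> return 123

Final answer: 123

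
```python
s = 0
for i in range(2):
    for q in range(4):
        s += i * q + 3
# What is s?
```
Trace:
  s=0
  s=3, i=0, q=0
  s=6, i=0, q=1
  s=9, i=0, q=2
  s=12, i=0, q=3
  s=15, i=1, q=0
  s=19, i=1, q=1
  s=24, i=1, q=2
  s=30, i=1, q=3

Final answer: 30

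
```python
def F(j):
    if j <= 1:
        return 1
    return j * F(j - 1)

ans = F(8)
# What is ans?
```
Call trace:
F(j=8)
  F(j=7)
    F(j=6)
      F(j=5)
        F(j=4)
          F(j=3)
            F(j=2)
              F(j=1)
              -> return 1
            -> return 2
          -> return 6
        -> return 24
      -> return 120
    -> return 720
  -> return 5040
-> return 40320

Final answer: 40320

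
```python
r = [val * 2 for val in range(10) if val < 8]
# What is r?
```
Trace:
  val=0
  val=1
  val=2
  val=3
  val=4
  val=5
  val=6
  val=7
  val=8
  val=9
  r=[0, 2, 4, 6, 8, 10, 12, 14]

Final answer: [0, 2, 4, 6, 8, 10, 12, 14]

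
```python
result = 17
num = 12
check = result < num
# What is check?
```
Trace:
  result=17
  result=17, num=12
  result=17, num=12, check=False

Final answer: False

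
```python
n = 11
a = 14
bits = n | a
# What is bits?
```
Trace:
  n=11
  n=11, a=14
  n=11, a=14, bits=15

Final answer: 15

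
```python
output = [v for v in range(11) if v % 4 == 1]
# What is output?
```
Trace:
  v=0
  v=1
  v=2
  v=3
  v=4
  v=5
  v=6
  v=7
  v=8
  v=9
  v=10
  output=[1, 5, 9]

Final answer: [1, 5, 9]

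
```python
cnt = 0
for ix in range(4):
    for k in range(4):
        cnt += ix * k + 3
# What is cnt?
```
Trace:
  cnt=0
  cnt=3, ix=0, k=0
  cnt=6, ix=0, k=1
  cnt=9, ix=0, k=2
  cnt=12, ix=0, k=3
  cnt=15, ix=1, k=0
  cnt=19, ix=1, k=1
  cnt=24, ix=1, k=2
  cnt=30, ix=1, k=3
  cnt=33, ix=2, k=0
  cnt=38, ix=2, k=1
  cnt=45, ix=2, k=2
  cnt=54, ix=2, k=3
  cnt=57, ix=3, k=0
  cnt=63, ix=3, k=1
  cnt=72, ix=3, k=2
  cnt=84, ix=3, k=3

Final answer: 84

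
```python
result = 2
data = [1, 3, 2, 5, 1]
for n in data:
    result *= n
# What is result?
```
Trace:
  result=2
  result=2, n=1
  result=6, n=3
  result=12, n=2
  result=60, n=5
  result=60, n=1

Final answer: 60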